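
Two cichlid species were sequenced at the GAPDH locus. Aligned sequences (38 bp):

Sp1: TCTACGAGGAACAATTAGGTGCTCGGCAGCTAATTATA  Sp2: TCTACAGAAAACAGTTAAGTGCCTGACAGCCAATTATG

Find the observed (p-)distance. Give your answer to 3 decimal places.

0.289

The sequences differ at 11 of 38 positions.
p = 11/38 = 0.289473… ≈ 0.289 (to 3 d.p.).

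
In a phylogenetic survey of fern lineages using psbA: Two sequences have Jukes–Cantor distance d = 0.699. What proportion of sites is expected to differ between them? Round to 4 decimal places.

p = (3/4)(1 − e^(−4d/3)) = 0.75 × (1 − e^(-0.932)) = 0.75 × (1 − 0.393765) = 0.454676.

0.4547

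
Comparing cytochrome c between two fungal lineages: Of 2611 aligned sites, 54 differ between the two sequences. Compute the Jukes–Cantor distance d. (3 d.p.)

p = 54/2611 ≈ 0.020682.
d = −(3/4) ln(1 − 4p/3) = −0.75 ln(1 − 0.027576) = −0.75 ln(0.972424)
  = −0.75 × (-0.027963) = 0.020972 substitutions/site.

0.021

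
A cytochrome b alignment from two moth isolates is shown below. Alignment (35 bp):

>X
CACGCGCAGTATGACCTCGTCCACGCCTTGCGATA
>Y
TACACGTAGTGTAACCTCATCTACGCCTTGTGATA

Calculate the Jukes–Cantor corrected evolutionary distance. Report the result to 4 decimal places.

The sequences differ at 8 of 35 sites (1, 4, 7, 11, 13, 19, 22, 31), so p = 8/35 ≈ 0.228571.
d = −(3/4) ln(1 − 4p/3) = −0.75 ln(1 − 0.304761) = −0.75 ln(0.695239)
  = −0.75 × (-0.363500) = 0.272625 substitutions/site.

0.2726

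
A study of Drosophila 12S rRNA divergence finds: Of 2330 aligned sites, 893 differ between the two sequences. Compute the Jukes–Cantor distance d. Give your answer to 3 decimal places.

p = 893/2330 ≈ 0.383262.
d = −(3/4) ln(1 − 4p/3) = −0.75 ln(1 − 0.511016) = −0.75 ln(0.488984)
  = −0.75 × (-0.715426) = 0.536570 substitutions/site.

0.537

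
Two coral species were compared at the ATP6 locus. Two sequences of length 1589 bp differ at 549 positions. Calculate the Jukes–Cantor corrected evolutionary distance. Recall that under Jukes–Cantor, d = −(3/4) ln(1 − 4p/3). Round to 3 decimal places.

0.463

p = 549/1589 ≈ 0.3455.
d = −(3/4) ln(1 − 4p/3) = −0.75 ln(1 − 0.460667) = −0.75 ln(0.539333)
  = −0.75 × (-0.617422) = 0.463067 substitutions/site.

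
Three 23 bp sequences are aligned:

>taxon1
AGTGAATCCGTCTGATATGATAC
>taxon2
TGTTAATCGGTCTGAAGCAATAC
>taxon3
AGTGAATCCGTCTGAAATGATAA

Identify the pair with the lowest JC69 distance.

taxon1 and taxon3

taxon1–taxon2: 7/23 differ, p = 0.304, d = 0.390.
taxon1–taxon3: 2/23 differ, p = 0.087, d = 0.092.
taxon2–taxon3: 7/23 differ, p = 0.304, d = 0.390.
The smallest distance is between taxon1 and taxon3.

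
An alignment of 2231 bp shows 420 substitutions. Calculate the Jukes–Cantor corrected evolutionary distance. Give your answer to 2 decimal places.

p = 420/2231 ≈ 0.188256.
d = −(3/4) ln(1 − 4p/3) = −0.75 ln(1 − 0.251008) = −0.75 ln(0.748992)
  = −0.75 × (-0.289027) = 0.216770 substitutions/site.

0.22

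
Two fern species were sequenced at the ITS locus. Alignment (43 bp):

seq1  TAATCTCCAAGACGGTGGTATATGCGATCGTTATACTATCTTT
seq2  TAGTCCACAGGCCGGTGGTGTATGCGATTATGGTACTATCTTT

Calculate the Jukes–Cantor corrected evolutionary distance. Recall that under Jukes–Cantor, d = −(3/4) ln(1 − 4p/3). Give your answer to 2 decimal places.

The sequences differ at 10 of 43 sites (3, 6, 7, 10, 12, 20, 29, 30, 32, 33), so p = 10/43 ≈ 0.232558.
d = −(3/4) ln(1 − 4p/3) = −0.75 ln(1 − 0.310077) = −0.75 ln(0.689923)
  = −0.75 × (-0.371175) = 0.278381 substitutions/site.

0.28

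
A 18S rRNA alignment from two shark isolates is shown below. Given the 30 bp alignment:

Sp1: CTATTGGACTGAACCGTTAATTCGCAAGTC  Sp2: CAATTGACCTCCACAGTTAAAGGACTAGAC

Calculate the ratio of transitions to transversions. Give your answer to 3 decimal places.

0.200

Transitions are A↔G and C↔T; transversions are all other mismatches.
Transitions: 2. Transversions: 10.
R = 2/10 = 0.200.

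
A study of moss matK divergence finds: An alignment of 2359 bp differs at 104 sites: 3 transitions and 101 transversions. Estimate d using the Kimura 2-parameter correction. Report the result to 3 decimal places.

0.046

P = 3/2359 ≈ 0.001272 and Q = 101/2359 ≈ 0.042815.
Under the Kimura two-parameter model, d = −½ ln(1 − 2P − Q) − ¼ ln(1 − 2Q).
1 − 2P − Q = 0.954641, giving −½ ln(0.954641) = 0.023210.
1 − 2Q = 0.91437, giving −¼ ln(0.91437) = 0.022380.
d = 0.023210 + 0.022380 = 0.045590.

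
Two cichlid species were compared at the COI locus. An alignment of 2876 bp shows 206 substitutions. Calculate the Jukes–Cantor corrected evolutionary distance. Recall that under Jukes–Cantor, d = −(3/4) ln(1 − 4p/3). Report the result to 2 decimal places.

0.08

p = 206/2876 ≈ 0.071627.
d = −(3/4) ln(1 − 4p/3) = −0.75 ln(1 − 0.095503) = −0.75 ln(0.904497)
  = −0.75 × (-0.100376) = 0.075282 substitutions/site.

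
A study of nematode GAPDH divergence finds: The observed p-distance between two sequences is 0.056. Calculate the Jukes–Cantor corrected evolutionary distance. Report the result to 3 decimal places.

d = −(3/4) ln(1 − 4p/3) = −0.75 ln(1 − 0.074667) = −0.75 ln(0.925333)
  = −0.75 × (-0.077602) = 0.058202 substitutions/site.

0.058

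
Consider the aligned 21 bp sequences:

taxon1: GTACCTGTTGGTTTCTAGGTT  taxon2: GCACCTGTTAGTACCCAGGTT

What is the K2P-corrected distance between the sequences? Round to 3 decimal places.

0.305

Of 21 sites, 4 differences are transitions and 1 are transversions, so P = 4/21 ≈ 0.190476 and Q = 1/21 ≈ 0.047619.
Under the Kimura two-parameter model, d = −½ ln(1 − 2P − Q) − ¼ ln(1 − 2Q).
1 − 2P − Q = 0.571429, giving −½ ln(0.571429) = 0.279808.
1 − 2Q = 0.904762, giving −¼ ln(0.904762) = 0.025021.
d = 0.279808 + 0.025021 = 0.304829.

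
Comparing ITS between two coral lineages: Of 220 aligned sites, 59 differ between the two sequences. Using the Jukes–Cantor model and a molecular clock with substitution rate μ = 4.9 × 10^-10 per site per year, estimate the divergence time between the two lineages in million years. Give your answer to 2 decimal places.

338.65

p = 59/220 ≈ 0.268182.
d = −(3/4) ln(1 − 4p/3) = −0.75 ln(1 − 0.357576) = −0.75 ln(0.642424)
  = −0.75 × (-0.442507) = 0.331880 substitutions/site.
Under a molecular clock d = 2μt, so t = d/(2μ) = 0.331880 / (2 × 4.9 × 10^-10) = 338.65 million years.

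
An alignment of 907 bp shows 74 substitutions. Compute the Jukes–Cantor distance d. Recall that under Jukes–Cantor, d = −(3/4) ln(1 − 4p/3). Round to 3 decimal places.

p = 74/907 ≈ 0.081588.
d = −(3/4) ln(1 − 4p/3) = −0.75 ln(1 − 0.108784) = −0.75 ln(0.891216)
  = −0.75 × (-0.115168) = 0.086376 substitutions/site.

0.086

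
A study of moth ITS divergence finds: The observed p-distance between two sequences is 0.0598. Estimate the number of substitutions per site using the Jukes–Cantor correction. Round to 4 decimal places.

d = −(3/4) ln(1 − 4p/3) = −0.75 ln(1 − 0.079733) = −0.75 ln(0.920267)
  = −0.75 × (-0.083091) = 0.062318 substitutions/site.

0.0623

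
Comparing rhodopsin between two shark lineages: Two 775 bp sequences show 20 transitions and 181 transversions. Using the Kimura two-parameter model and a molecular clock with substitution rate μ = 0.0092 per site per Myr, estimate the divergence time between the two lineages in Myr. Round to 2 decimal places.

P = 20/775 ≈ 0.025806 and Q = 181/775 ≈ 0.233548.
Under the Kimura two-parameter model, d = −½ ln(1 − 2P − Q) − ¼ ln(1 − 2Q).
1 − 2P − Q = 0.71484, giving −½ ln(0.71484) = 0.167848.
1 − 2Q = 0.532904, giving −¼ ln(0.532904) = 0.157353.
d = 0.167848 + 0.157353 = 0.325201.
Under a molecular clock d = 2μt, so t = d/(2μ) = 0.325201 / (2 × 0.0092) = 17.67 Myr.

17.67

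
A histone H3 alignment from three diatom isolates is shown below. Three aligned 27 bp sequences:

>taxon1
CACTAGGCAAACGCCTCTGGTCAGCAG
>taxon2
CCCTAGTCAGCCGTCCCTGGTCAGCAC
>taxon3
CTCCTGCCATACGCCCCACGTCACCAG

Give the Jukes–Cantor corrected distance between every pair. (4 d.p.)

d(taxon1,taxon2) = 0.3181, d(taxon1,taxon3) = 0.4408, d(taxon2,taxon3) = 0.5876

taxon1–taxon2: 7/27 sites differ → p ≈ 0.259259, d = −0.75 ln(1 − 0.345679) = 0.318118 ≈ 0.3181.
taxon1–taxon3: 9/27 sites differ → p ≈ 0.333333, d = −0.75 ln(1 − 0.444444) = 0.440839 ≈ 0.4408.
taxon2–taxon3: 11/27 sites differ → p ≈ 0.407407, d = −0.75 ln(1 − 0.543209) = 0.587647 ≈ 0.5876.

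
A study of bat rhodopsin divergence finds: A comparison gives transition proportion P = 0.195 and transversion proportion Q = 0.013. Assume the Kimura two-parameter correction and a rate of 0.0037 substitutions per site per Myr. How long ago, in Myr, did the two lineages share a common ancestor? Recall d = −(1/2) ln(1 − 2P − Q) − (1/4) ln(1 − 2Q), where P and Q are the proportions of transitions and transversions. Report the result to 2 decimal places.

Under the Kimura two-parameter model, d = −½ ln(1 − 2P − Q) − ¼ ln(1 − 2Q).
1 − 2P − Q = 0.597, giving −½ ln(0.597) = 0.257919.
1 − 2Q = 0.974, giving −¼ ln(0.974) = 0.006586.
d = 0.257919 + 0.006586 = 0.264505.
Under a molecular clock d = 2μt, so t = d/(2μ) = 0.264505 / (2 × 0.0037) = 35.74 Myr.

35.74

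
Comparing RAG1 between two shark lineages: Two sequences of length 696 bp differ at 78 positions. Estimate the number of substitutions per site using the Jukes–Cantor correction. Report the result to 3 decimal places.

p = 78/696 ≈ 0.112069.
d = −(3/4) ln(1 − 4p/3) = −0.75 ln(1 − 0.149425) = −0.75 ln(0.850575)
  = −0.75 × (-0.161843) = 0.121382 substitutions/site.

0.121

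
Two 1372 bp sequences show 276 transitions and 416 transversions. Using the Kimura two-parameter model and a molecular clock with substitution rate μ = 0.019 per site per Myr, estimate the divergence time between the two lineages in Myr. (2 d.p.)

22.22

P = 276/1372 ≈ 0.201166 and Q = 416/1372 ≈ 0.303207.
Under the Kimura two-parameter model, d = −½ ln(1 − 2P − Q) − ¼ ln(1 − 2Q).
1 − 2P − Q = 0.294461, giving −½ ln(0.294461) = 0.611304.
1 − 2Q = 0.393586, giving −¼ ln(0.393586) = 0.233114.
d = 0.611304 + 0.233114 = 0.844418.
Under a molecular clock d = 2μt, so t = d/(2μ) = 0.844418 / (2 × 0.019) = 22.22 Myr.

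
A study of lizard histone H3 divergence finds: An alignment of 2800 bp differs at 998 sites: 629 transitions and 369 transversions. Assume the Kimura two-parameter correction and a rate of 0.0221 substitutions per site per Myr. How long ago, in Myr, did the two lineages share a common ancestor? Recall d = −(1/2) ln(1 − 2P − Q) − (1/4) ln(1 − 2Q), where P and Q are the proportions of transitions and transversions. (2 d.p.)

P = 629/2800 ≈ 0.224643 and Q = 369/2800 ≈ 0.131786.
Under the Kimura two-parameter model, d = −½ ln(1 − 2P − Q) − ¼ ln(1 − 2Q).
1 − 2P − Q = 0.418928, giving −½ ln(0.418928) = 0.435028.
1 − 2Q = 0.736428, giving −¼ ln(0.736428) = 0.076486.
d = 0.435028 + 0.076486 = 0.511514.
Under a molecular clock d = 2μt, so t = d/(2μ) = 0.511514 / (2 × 0.0221) = 11.57 Myr.

11.57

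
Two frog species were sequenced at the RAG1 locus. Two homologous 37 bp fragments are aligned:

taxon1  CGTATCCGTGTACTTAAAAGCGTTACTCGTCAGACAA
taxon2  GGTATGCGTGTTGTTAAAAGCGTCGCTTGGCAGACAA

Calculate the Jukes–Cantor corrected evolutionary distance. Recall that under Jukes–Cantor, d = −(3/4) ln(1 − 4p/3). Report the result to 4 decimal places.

The sequences differ at 8 of 37 sites (1, 6, 12, 13, 24, 25, 28, 30), so p = 8/37 ≈ 0.216216.
d = −(3/4) ln(1 − 4p/3) = −0.75 ln(1 − 0.288288) = −0.75 ln(0.711712)
  = −0.75 × (-0.340082) = 0.255062 substitutions/site.

0.2551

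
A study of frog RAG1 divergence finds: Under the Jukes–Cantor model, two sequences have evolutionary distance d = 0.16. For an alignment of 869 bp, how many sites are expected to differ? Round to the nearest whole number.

Invert JC69: p = (3/4)(1 − e^(−4d/3)) = 0.75 × (1 − e^(-0.213333)) = 0.75 × (1 − 0.807887) = 0.144085.
Expected differing sites = pL ≈ 0.144085 × 869 = 125.209865 ≈ 125.

125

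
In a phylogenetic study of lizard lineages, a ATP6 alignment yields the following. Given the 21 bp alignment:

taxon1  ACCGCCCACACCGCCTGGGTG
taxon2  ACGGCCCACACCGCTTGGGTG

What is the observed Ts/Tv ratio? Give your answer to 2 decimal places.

Transitions are A↔G and C↔T; transversions are all other mismatches.
Transitions: 1. Transversions: 1.
R = 1/1 = 1.00.

1.00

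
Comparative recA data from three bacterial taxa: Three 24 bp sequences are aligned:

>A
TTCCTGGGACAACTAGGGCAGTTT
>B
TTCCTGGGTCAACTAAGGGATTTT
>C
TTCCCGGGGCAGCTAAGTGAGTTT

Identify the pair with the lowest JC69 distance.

A and B

A–B: 4/24 differ, p = 0.167, d = 0.188.
A–C: 6/24 differ, p = 0.250, d = 0.304.
B–C: 5/24 differ, p = 0.208, d = 0.244.
The smallest distance is between A and B.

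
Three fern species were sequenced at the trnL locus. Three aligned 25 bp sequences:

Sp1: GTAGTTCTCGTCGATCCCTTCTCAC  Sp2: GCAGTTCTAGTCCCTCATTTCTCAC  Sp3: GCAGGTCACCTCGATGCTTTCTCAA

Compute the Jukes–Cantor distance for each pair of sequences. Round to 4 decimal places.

Sp1–Sp2: 6/25 sites differ → p = 0.24, d = −0.75 ln(1 − 0.32) = 0.289247 ≈ 0.2892.
Sp1–Sp3: 7/25 sites differ → p = 0.28, d = −0.75 ln(1 − 0.373333) = 0.350505 ≈ 0.3505.
Sp2–Sp3: 9/25 sites differ → p = 0.36, d = −0.75 ln(1 − 0.48) = 0.490445 ≈ 0.4904.

d(Sp1,Sp2) = 0.2892, d(Sp1,Sp3) = 0.3505, d(Sp2,Sp3) = 0.4904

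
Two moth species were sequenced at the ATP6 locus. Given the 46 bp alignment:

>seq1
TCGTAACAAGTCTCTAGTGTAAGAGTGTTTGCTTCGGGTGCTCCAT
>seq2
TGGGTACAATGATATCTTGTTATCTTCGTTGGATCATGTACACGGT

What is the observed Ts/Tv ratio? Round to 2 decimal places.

Transitions are A↔G and C↔T; transversions are all other mismatches.
Transitions: 3. Transversions: 20.
R = 3/20 = 0.15.

0.15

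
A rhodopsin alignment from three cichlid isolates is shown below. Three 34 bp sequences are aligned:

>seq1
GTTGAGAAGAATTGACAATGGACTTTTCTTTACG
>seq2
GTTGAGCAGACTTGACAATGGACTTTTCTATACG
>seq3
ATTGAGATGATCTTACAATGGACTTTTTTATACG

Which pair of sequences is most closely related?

seq1–seq2: 3/34 differ, p = 0.088, d = 0.094.
seq1–seq3: 7/34 differ, p = 0.206, d = 0.241.
seq2–seq3: 7/34 differ, p = 0.206, d = 0.241.
The smallest distance is between seq1 and seq2.

seq1 and seq2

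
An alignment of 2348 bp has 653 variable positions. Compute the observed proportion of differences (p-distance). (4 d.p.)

p = 653/2348 = 0.278109… ≈ 0.2781 (to 4 d.p.).

0.2781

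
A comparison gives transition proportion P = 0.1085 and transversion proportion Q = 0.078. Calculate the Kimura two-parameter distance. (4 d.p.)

Under the Kimura two-parameter model, d = −½ ln(1 − 2P − Q) − ¼ ln(1 − 2Q).
1 − 2P − Q = 0.705, giving −½ ln(0.705) = 0.174779.
1 − 2Q = 0.844, giving −¼ ln(0.844) = 0.042401.
d = 0.174779 + 0.042401 = 0.217180.

0.2172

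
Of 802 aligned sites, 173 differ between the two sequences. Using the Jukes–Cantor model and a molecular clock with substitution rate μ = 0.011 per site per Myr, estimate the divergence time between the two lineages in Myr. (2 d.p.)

p = 173/802 ≈ 0.215711.
d = −(3/4) ln(1 − 4p/3) = −0.75 ln(1 − 0.287615) = −0.75 ln(0.712385)
  = −0.75 × (-0.339137) = 0.254353 substitutions/site.
Under a molecular clock d = 2μt, so t = d/(2μ) = 0.254353 / (2 × 0.011) = 11.56 Myr.

11.56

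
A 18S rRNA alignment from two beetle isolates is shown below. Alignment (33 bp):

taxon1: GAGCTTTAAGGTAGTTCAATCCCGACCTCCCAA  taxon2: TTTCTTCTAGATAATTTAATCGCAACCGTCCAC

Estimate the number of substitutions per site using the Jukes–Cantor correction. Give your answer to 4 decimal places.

The sequences differ at 13 of 33 sites, so p = 13/33 ≈ 0.393939.
d = −(3/4) ln(1 − 4p/3) = −0.75 ln(1 − 0.525252) = −0.75 ln(0.474748)
  = −0.75 × (-0.744971) = 0.558728 substitutions/site.

0.5587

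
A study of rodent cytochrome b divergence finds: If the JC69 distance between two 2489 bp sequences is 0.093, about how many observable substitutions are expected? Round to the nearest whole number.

218

Invert JC69: p = (3/4)(1 − e^(−4d/3)) = 0.75 × (1 − e^(-0.124)) = 0.75 × (1 − 0.883380) = 0.087465.
Expected differing sites = pL ≈ 0.087465 × 2489 = 217.700385 ≈ 218.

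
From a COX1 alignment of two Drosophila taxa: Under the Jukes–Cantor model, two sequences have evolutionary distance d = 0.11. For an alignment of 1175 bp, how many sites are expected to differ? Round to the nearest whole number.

Invert JC69: p = (3/4)(1 − e^(−4d/3)) = 0.75 × (1 − e^(-0.146667)) = 0.75 × (1 − 0.863582) = 0.102314.
Expected differing sites = pL ≈ 0.102314 × 1175 = 120.21895 ≈ 120.

120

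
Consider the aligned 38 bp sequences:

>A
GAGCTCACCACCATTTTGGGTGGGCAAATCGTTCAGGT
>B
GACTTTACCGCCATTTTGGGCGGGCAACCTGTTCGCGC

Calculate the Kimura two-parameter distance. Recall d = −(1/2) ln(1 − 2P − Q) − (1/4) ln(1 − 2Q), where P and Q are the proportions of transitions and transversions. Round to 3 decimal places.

Of 38 sites, 8 differences are transitions and 3 are transversions, so P = 8/38 ≈ 0.210526 and Q = 3/38 ≈ 0.078947.
Under the Kimura two-parameter model, d = −½ ln(1 − 2P − Q) − ¼ ln(1 − 2Q).
1 − 2P − Q = 0.500001, giving −½ ln(0.500001) = 0.346573.
1 − 2Q = 0.842106, giving −¼ ln(0.842106) = 0.042962.
d = 0.346573 + 0.042962 = 0.389535.

0.390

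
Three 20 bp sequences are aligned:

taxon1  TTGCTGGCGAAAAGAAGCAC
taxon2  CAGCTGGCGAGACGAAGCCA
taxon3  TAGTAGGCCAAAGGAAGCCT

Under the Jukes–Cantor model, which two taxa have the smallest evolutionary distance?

taxon1–taxon2: 6/20 differ, p = 0.300, d = 0.383.
taxon1–taxon3: 7/20 differ, p = 0.350, d = 0.471.
taxon2–taxon3: 7/20 differ, p = 0.350, d = 0.471.
The smallest distance is between taxon1 and taxon2.

taxon1 and taxon2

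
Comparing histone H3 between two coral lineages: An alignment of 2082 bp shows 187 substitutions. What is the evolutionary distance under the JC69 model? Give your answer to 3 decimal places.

p = 187/2082 ≈ 0.089817.
d = −(3/4) ln(1 − 4p/3) = −0.75 ln(1 − 0.119756) = −0.75 ln(0.880244)
  = −0.75 × (-0.127556) = 0.095667 substitutions/site.

0.096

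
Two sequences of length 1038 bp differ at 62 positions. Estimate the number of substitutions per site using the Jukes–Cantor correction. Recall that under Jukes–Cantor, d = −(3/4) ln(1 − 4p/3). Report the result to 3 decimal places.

0.062

p = 62/1038 ≈ 0.05973.
d = −(3/4) ln(1 − 4p/3) = −0.75 ln(1 − 0.07964) = −0.75 ln(0.92036)
  = −0.75 × (-0.082990) = 0.062243 substitutions/site.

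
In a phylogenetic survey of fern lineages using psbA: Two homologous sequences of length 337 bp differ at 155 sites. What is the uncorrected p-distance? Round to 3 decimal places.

p = 155/337 = 0.459940… ≈ 0.460 (to 3 d.p.).

0.460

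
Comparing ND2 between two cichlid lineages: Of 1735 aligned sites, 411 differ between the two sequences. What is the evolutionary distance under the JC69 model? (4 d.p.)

0.2847

p = 411/1735 ≈ 0.236888.
d = −(3/4) ln(1 − 4p/3) = −0.75 ln(1 − 0.315851) = −0.75 ln(0.684149)
  = −0.75 × (-0.379580) = 0.284685 substitutions/site.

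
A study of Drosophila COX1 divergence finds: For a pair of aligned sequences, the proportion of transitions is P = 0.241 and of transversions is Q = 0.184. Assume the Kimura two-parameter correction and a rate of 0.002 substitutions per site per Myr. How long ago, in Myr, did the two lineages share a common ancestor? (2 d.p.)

Under the Kimura two-parameter model, d = −½ ln(1 − 2P − Q) − ¼ ln(1 − 2Q).
1 − 2P − Q = 0.334, giving −½ ln(0.334) = 0.548307.
1 − 2Q = 0.632, giving −¼ ln(0.632) = 0.114716.
d = 0.548307 + 0.114716 = 0.663023.
Under a molecular clock d = 2μt, so t = d/(2μ) = 0.663023 / (2 × 0.002) = 165.76 Myr.

165.76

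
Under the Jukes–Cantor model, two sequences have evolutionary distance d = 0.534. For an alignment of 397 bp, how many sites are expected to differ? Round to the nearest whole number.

152

Invert JC69: p = (3/4)(1 − e^(−4d/3)) = 0.75 × (1 − e^(-0.712)) = 0.75 × (1 − 0.490662) = 0.382004.
Expected differing sites = pL ≈ 0.382004 × 397 = 151.655588 ≈ 152.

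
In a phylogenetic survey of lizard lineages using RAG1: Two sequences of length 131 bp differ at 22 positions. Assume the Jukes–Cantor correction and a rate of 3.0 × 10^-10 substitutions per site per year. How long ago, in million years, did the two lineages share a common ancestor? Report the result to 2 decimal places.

p = 22/131 ≈ 0.167939.
d = −(3/4) ln(1 − 4p/3) = −0.75 ln(1 − 0.223919) = −0.75 ln(0.776081)
  = −0.75 × (-0.253498) = 0.190124 substitutions/site.
Under a molecular clock d = 2μt, so t = d/(2μ) = 0.190124 / (2 × 3.0 × 10^-10) = 316.87 million years.

316.87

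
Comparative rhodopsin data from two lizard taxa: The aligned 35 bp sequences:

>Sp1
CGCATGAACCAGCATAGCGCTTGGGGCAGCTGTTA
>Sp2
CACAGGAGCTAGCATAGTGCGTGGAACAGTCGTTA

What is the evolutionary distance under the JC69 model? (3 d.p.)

The sequences differ at 10 of 35 sites (2, 5, 8, 10, 18, 21, 25, 26, 30, 31), so p = 10/35 ≈ 0.285714.
d = −(3/4) ln(1 − 4p/3) = −0.75 ln(1 − 0.380952) = −0.75 ln(0.619048)
  = −0.75 × (-0.479572) = 0.359679 substitutions/site.

0.360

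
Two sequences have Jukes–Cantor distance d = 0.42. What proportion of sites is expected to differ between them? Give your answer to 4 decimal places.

0.3216

p = (3/4)(1 − e^(−4d/3)) = 0.75 × (1 − e^(-0.56)) = 0.75 × (1 − 0.571209) = 0.321593.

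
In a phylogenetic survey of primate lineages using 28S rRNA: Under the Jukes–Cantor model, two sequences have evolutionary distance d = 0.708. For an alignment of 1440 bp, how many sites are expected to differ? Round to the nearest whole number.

660

Invert JC69: p = (3/4)(1 − e^(−4d/3)) = 0.75 × (1 − e^(-0.944)) = 0.75 × (1 − 0.389068) = 0.458199.
Expected differing sites = pL ≈ 0.458199 × 1440 = 659.80656 ≈ 660.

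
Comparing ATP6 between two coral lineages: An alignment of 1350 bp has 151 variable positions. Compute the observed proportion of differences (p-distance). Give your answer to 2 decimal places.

0.11

p = 151/1350 = 0.111851… ≈ 0.11 (to 2 d.p.).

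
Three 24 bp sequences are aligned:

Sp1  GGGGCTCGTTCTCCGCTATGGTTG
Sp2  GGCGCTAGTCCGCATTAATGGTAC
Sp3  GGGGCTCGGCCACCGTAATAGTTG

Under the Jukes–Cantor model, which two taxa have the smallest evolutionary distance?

Sp1 and Sp3

Sp1–Sp2: 10/24 differ, p = 0.417, d = 0.608.
Sp1–Sp3: 6/24 differ, p = 0.250, d = 0.304.
Sp2–Sp3: 9/24 differ, p = 0.375, d = 0.520.
The smallest distance is between Sp1 and Sp3.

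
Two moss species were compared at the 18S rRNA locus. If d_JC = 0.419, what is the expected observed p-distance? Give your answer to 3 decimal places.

p = (3/4)(1 − e^(−4d/3)) = 0.75 × (1 − e^(-0.558667)) = 0.75 × (1 − 0.571971) = 0.321022.

0.321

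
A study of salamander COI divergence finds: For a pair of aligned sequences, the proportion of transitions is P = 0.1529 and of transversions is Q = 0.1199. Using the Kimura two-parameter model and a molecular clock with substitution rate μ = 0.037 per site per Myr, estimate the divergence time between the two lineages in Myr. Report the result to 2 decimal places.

Under the Kimura two-parameter model, d = −½ ln(1 − 2P − Q) − ¼ ln(1 − 2Q).
1 − 2P − Q = 0.5743, giving −½ ln(0.5743) = 0.277302.
1 − 2Q = 0.7602, giving −¼ ln(0.7602) = 0.068543.
d = 0.277302 + 0.068543 = 0.345845.
Under a molecular clock d = 2μt, so t = d/(2μ) = 0.345845 / (2 × 0.037) = 4.67 Myr.

4.67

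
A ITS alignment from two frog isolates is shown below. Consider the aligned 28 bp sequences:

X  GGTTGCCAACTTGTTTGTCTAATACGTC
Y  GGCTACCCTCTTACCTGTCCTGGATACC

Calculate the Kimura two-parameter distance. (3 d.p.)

Of 28 sites, 10 differences are transitions and 4 are transversions, so P = 10/28 ≈ 0.357143 and Q = 4/28 ≈ 0.142857.
Under the Kimura two-parameter model, d = −½ ln(1 − 2P − Q) − ¼ ln(1 − 2Q).
1 − 2P − Q = 0.142857, giving −½ ln(0.142857) = 0.972956.
1 − 2Q = 0.714286, giving −¼ ln(0.714286) = 0.084118.
d = 0.972956 + 0.084118 = 1.057074.

1.057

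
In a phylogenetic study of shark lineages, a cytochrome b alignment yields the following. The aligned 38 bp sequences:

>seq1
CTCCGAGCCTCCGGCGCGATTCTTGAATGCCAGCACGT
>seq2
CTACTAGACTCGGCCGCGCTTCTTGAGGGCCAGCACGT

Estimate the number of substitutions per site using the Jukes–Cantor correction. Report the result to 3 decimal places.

0.247

The sequences differ at 8 of 38 sites (3, 5, 8, 12, 14, 19, 27, 28), so p = 8/38 ≈ 0.210526.
d = −(3/4) ln(1 − 4p/3) = −0.75 ln(1 − 0.280701) = −0.75 ln(0.719299)
  = −0.75 × (-0.329478) = 0.247109 substitutions/site.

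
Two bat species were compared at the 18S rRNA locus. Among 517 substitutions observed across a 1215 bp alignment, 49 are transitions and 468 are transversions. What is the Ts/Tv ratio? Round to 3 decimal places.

0.105

R = 49/468 = 0.104700… ≈ 0.105 (to 3 d.p.).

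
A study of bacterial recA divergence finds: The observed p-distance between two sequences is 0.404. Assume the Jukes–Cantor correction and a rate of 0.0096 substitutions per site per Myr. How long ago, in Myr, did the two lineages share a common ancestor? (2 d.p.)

30.22

d = −(3/4) ln(1 − 4p/3) = −0.75 ln(1 − 0.538667) = −0.75 ln(0.461333)
  = −0.75 × (-0.773635) = 0.580226 substitutions/site.
Under a molecular clock d = 2μt, so t = d/(2μ) = 0.580226 / (2 × 0.0096) = 30.22 Myr.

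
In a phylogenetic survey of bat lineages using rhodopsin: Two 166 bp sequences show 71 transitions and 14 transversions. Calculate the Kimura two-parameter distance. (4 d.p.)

P = 71/166 ≈ 0.427711 and Q = 14/166 ≈ 0.084337.
Under the Kimura two-parameter model, d = −½ ln(1 − 2P − Q) − ¼ ln(1 − 2Q).
1 − 2P − Q = 0.060241, giving −½ ln(0.060241) = 1.404701.
1 − 2Q = 0.831326, giving −¼ ln(0.831326) = 0.046183.
d = 1.404701 + 0.046183 = 1.450884.

1.4509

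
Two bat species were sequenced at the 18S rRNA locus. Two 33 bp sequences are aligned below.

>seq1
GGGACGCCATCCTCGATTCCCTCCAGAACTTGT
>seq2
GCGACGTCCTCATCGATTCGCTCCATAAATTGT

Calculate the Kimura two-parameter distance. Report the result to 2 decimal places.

Of 33 sites, 1 differences are transitions and 6 are transversions, so P = 1/33 ≈ 0.030303 and Q = 6/33 ≈ 0.181818.
Under the Kimura two-parameter model, d = −½ ln(1 − 2P − Q) − ¼ ln(1 − 2Q).
1 − 2P − Q = 0.757576, giving −½ ln(0.757576) = 0.138816.
1 − 2Q = 0.636364, giving −¼ ln(0.636364) = 0.112996.
d = 0.138816 + 0.112996 = 0.251812.

0.25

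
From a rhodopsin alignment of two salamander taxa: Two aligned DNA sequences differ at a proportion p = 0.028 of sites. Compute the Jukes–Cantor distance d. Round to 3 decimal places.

0.029

d = −(3/4) ln(1 − 4p/3) = −0.75 ln(1 − 0.037333) = −0.75 ln(0.962667)
  = −0.75 × (-0.038048) = 0.028536 substitutions/site.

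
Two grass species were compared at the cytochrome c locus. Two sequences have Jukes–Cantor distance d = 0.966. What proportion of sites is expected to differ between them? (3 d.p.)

0.543

p = (3/4)(1 − e^(−4d/3)) = 0.75 × (1 − e^(-1.288)) = 0.75 × (1 − 0.275822) = 0.543134.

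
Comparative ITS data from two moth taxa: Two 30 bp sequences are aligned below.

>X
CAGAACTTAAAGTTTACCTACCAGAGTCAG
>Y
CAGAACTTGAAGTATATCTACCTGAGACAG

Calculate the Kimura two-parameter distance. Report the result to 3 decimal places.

0.189

Of 30 sites, 2 differences are transitions and 3 are transversions, so P = 2/30 ≈ 0.066667 and Q = 3/30 = 0.1.
Under the Kimura two-parameter model, d = −½ ln(1 − 2P − Q) − ¼ ln(1 − 2Q).
1 − 2P − Q = 0.766666, giving −½ ln(0.766666) = 0.132852.
1 − 2Q = 0.8, giving −¼ ln(0.8) = 0.055786.
d = 0.132852 + 0.055786 = 0.188638.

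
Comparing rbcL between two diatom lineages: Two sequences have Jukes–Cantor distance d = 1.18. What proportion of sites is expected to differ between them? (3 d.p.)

p = (3/4)(1 − e^(−4d/3)) = 0.75 × (1 − e^(-1.573333)) = 0.75 × (1 − 0.207353) = 0.594485.

0.594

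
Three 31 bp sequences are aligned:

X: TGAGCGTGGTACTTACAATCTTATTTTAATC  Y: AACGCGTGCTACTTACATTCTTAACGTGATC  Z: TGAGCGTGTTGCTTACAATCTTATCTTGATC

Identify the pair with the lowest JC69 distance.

X–Y: 9/31 differ, p = 0.290, d = 0.367.
X–Z: 4/31 differ, p = 0.129, d = 0.142.
Y–Z: 8/31 differ, p = 0.258, d = 0.316.
The smallest distance is between X and Z.

X and Z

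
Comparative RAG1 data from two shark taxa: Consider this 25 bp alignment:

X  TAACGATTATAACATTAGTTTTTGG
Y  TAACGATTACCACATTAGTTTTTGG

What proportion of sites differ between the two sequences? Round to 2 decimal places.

The sequences differ at 2 of 25 positions (sites 10, 11).
p = 2/25 = 0.08.

0.08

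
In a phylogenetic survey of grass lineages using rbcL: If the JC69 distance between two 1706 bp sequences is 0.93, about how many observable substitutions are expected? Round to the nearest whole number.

Invert JC69: p = (3/4)(1 − e^(−4d/3)) = 0.75 × (1 − e^(-1.24)) = 0.75 × (1 − 0.289384) = 0.532962.
Expected differing sites = pL ≈ 0.532962 × 1706 = 909.233172 ≈ 909.

909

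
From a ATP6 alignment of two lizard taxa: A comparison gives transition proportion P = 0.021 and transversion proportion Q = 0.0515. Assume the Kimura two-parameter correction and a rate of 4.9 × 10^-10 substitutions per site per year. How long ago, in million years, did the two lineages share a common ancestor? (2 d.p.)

Under the Kimura two-parameter model, d = −½ ln(1 − 2P − Q) − ¼ ln(1 − 2Q).
1 − 2P − Q = 0.9065, giving −½ ln(0.9065) = 0.049082.
1 − 2Q = 0.897, giving −¼ ln(0.897) = 0.027175.
d = 0.049082 + 0.027175 = 0.076257.
Under a molecular clock d = 2μt, so t = d/(2μ) = 0.076257 / (2 × 4.9 × 10^-10) = 77.81 million years.

77.81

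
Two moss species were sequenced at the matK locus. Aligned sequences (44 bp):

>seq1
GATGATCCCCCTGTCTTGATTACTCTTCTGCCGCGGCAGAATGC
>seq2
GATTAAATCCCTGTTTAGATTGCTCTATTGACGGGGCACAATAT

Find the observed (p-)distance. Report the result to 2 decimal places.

The sequences differ at 14 of 44 positions.
p = 14/44 = 0.318181… ≈ 0.32 (to 2 d.p.).

0.32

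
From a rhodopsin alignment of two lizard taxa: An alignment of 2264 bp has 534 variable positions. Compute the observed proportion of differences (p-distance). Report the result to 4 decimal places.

p = 534/2264 = 0.235865… ≈ 0.2359 (to 4 d.p.).

0.2359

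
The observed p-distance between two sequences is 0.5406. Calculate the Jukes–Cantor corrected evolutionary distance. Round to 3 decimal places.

d = −(3/4) ln(1 − 4p/3) = −0.75 ln(1 − 0.7208) = −0.75 ln(0.2792)
  = −0.75 × (-1.275827) = 0.956870 substitutions/site.

0.957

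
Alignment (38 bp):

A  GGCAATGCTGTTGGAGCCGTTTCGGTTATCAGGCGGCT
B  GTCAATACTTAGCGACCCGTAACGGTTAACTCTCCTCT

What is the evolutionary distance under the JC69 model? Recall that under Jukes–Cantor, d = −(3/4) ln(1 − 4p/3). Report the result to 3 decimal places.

The sequences differ at 15 of 38 sites, so p = 15/38 ≈ 0.394737.
d = −(3/4) ln(1 − 4p/3) = −0.75 ln(1 − 0.526316) = −0.75 ln(0.473684)
  = −0.75 × (-0.747215) = 0.560411 substitutions/site.

0.560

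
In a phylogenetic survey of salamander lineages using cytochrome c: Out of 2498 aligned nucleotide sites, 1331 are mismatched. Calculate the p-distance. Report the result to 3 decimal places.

p = 1331/2498 = 0.532826… ≈ 0.533 (to 3 d.p.).

0.533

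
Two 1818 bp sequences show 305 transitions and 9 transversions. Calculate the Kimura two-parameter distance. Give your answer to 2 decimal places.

P = 305/1818 ≈ 0.167767 and Q = 9/1818 ≈ 0.00495.
Under the Kimura two-parameter model, d = −½ ln(1 − 2P − Q) − ¼ ln(1 − 2Q).
1 − 2P − Q = 0.659516, giving −½ ln(0.659516) = 0.208125.
1 − 2Q = 0.9901, giving −¼ ln(0.9901) = 0.002487.
d = 0.208125 + 0.002487 = 0.210612.

0.21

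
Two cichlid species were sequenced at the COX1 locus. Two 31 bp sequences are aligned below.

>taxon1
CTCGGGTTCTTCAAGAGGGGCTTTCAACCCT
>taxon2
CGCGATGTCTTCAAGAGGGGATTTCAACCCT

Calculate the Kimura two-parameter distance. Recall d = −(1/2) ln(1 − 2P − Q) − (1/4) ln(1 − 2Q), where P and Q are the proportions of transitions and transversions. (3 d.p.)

Of 31 sites, 1 differences are transitions and 4 are transversions, so P = 1/31 ≈ 0.032258 and Q = 4/31 ≈ 0.129032.
Under the Kimura two-parameter model, d = −½ ln(1 − 2P − Q) − ¼ ln(1 − 2Q).
1 − 2P − Q = 0.806452, giving −½ ln(0.806452) = 0.107555.
1 − 2Q = 0.741936, giving −¼ ln(0.741936) = 0.074623.
d = 0.107555 + 0.074623 = 0.182178.

0.182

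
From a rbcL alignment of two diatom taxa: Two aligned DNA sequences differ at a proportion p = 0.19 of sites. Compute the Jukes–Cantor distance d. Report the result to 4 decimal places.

0.2191

d = −(3/4) ln(1 − 4p/3) = −0.75 ln(1 − 0.253333) = −0.75 ln(0.746667)
  = −0.75 × (-0.292136) = 0.219102 substitutions/site.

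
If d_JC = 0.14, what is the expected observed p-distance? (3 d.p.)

p = (3/4)(1 − e^(−4d/3)) = 0.75 × (1 − e^(-0.186667)) = 0.75 × (1 − 0.829720) = 0.127710.

0.128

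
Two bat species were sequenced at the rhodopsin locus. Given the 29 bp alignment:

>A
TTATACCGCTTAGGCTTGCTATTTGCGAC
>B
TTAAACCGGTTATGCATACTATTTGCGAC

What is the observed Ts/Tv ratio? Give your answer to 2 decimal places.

Transitions are A↔G and C↔T; transversions are all other mismatches.
Transitions: 1. Transversions: 4.
R = 1/4 = 0.25.

0.25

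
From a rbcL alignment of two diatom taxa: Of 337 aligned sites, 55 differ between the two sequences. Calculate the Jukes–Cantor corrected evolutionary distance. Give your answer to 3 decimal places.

p = 55/337 ≈ 0.163205.
d = −(3/4) ln(1 − 4p/3) = −0.75 ln(1 − 0.217607) = −0.75 ln(0.782393)
  = −0.75 × (-0.245398) = 0.184049 substitutions/site.

0.184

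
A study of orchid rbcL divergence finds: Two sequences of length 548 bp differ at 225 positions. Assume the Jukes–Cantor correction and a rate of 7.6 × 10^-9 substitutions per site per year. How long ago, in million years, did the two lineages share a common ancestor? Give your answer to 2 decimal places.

p = 225/548 ≈ 0.410584.
d = −(3/4) ln(1 − 4p/3) = −0.75 ln(1 − 0.547445) = −0.75 ln(0.452555)
  = −0.75 × (-0.792846) = 0.594635 substitutions/site.
Under a molecular clock d = 2μt, so t = d/(2μ) = 0.594635 / (2 × 7.6 × 10^-9) = 39.12 million years.

39.12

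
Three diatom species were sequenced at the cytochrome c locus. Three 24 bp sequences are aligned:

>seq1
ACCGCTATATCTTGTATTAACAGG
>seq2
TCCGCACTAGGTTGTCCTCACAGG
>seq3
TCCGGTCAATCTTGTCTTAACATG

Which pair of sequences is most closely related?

seq1–seq2: 8/24 differ, p = 0.333, d = 0.441.
seq1–seq3: 6/24 differ, p = 0.250, d = 0.304.
seq2–seq3: 8/24 differ, p = 0.333, d = 0.441.
The smallest distance is between seq1 and seq3.

seq1 and seq3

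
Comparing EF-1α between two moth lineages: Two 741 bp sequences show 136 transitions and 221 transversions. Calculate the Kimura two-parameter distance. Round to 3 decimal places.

0.774

P = 136/741 ≈ 0.183536 and Q = 221/741 ≈ 0.298246.
Under the Kimura two-parameter model, d = −½ ln(1 − 2P − Q) − ¼ ln(1 − 2Q).
1 − 2P − Q = 0.334682, giving −½ ln(0.334682) = 0.547287.
1 − 2Q = 0.403508, giving −¼ ln(0.403508) = 0.226890.
d = 0.547287 + 0.226890 = 0.774177.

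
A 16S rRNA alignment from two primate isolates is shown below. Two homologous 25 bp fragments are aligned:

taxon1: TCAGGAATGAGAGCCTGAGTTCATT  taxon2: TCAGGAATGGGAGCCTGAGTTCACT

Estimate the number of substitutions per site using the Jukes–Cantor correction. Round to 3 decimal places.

0.085

The sequences differ at 2 of 25 sites (10, 24), so p = 2/25 = 0.08.
d = −(3/4) ln(1 − 4p/3) = −0.75 ln(1 − 0.106667) = −0.75 ln(0.893333)
  = −0.75 × (-0.112796) = 0.084597 substitutions/site.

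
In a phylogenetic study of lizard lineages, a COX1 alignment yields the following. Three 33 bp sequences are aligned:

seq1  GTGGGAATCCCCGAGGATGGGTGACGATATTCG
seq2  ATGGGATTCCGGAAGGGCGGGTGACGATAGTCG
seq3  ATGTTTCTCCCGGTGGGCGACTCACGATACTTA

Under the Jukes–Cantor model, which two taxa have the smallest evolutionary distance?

seq1–seq2: 8/33 differ, p = 0.242, d = 0.293.
seq1–seq3: 15/33 differ, p = 0.455, d = 0.699.
seq2–seq3: 13/33 differ, p = 0.394, d = 0.559.
The smallest distance is between seq1 and seq2.

seq1 and seq2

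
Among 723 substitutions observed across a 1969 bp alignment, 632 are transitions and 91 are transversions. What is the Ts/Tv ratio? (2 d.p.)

R = 632/91 = 6.945054… ≈ 6.95 (to 2 d.p.).

6.95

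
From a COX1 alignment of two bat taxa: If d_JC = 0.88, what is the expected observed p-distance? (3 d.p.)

0.518

p = (3/4)(1 − e^(−4d/3)) = 0.75 × (1 − e^(-1.173333)) = 0.75 × (1 − 0.309334) = 0.518000.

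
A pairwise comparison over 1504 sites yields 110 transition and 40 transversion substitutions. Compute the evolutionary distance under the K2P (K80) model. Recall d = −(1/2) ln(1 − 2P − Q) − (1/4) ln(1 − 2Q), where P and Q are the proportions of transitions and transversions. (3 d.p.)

P = 110/1504 ≈ 0.073138 and Q = 40/1504 ≈ 0.026596.
Under the Kimura two-parameter model, d = −½ ln(1 − 2P − Q) − ¼ ln(1 − 2Q).
1 − 2P − Q = 0.827128, giving −½ ln(0.827128) = 0.094898.
1 − 2Q = 0.946808, giving −¼ ln(0.946808) = 0.013665.
d = 0.094898 + 0.013665 = 0.108563.

0.109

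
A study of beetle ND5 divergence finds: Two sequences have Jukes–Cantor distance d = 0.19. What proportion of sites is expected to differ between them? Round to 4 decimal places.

p = (3/4)(1 − e^(−4d/3)) = 0.75 × (1 − e^(-0.253333)) = 0.75 × (1 − 0.776209) = 0.167843.

0.1678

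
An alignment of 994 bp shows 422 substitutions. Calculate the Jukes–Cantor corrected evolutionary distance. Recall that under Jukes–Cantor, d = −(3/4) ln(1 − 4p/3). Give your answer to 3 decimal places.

0.626

p = 422/994 ≈ 0.424547.
d = −(3/4) ln(1 − 4p/3) = −0.75 ln(1 − 0.566063) = −0.75 ln(0.433937)
  = −0.75 × (-0.834856) = 0.626142 substitutions/site.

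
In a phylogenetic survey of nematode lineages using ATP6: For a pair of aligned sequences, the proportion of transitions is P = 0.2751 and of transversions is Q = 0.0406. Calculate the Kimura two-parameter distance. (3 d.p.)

Under the Kimura two-parameter model, d = −½ ln(1 − 2P − Q) − ¼ ln(1 − 2Q).
1 − 2P − Q = 0.4092, giving −½ ln(0.4092) = 0.446776.
1 − 2Q = 0.9188, giving −¼ ln(0.9188) = 0.021172.
d = 0.446776 + 0.021172 = 0.467948.

0.468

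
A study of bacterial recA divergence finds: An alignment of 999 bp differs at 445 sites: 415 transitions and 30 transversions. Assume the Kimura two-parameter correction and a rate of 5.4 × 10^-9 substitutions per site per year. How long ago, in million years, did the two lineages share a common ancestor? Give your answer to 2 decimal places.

P = 415/999 ≈ 0.415415 and Q = 30/999 ≈ 0.03003.
Under the Kimura two-parameter model, d = −½ ln(1 − 2P − Q) − ¼ ln(1 − 2Q).
1 − 2P − Q = 0.13914, giving −½ ln(0.13914) = 0.986137.
1 − 2Q = 0.93994, giving −¼ ln(0.93994) = 0.015485.
d = 0.986137 + 0.015485 = 1.001622.
Under a molecular clock d = 2μt, so t = d/(2μ) = 1.001622 / (2 × 5.4 × 10^-9) = 92.74 million years.

92.74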